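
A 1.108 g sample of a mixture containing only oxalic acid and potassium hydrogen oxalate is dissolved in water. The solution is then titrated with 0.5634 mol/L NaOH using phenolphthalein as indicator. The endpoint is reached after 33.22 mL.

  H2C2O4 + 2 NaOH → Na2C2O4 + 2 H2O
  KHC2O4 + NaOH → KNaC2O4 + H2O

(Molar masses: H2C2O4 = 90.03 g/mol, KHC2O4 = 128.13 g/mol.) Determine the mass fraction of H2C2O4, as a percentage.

63.06 %

n(NaOH) = 0.03322 × 0.5634 = 0.01872 mol
Let x = n(H2C2O4), y = n(KHC2O4).
Titrant: 2x + 1y = 0.01872;  mass: 90.03x + 128.13y = 1.108
Solving, x = 7.761 × 10^-3 mol, y = 3.194 × 10^-3 mol
mass of H2C2O4 = 7.761 × 10^-3 × 90.03 = 0.6987 g
% H2C2O4 = 0.6987 / 1.108 × 100 = 63.06 %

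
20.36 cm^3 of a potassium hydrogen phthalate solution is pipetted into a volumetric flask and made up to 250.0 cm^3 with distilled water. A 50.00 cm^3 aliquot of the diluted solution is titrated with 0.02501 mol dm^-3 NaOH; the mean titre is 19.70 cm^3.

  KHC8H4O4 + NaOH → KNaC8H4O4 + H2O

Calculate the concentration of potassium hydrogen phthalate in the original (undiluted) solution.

n(NaOH) = 0.01970 × 0.02501 = 4.927 × 10^-4 mol
n(KHC8H4O4) in the aliquot = 4.927 × 10^-4 mol (1:1 ratio)
[KHC8H4O4]_dilute = 4.927 × 10^-4 / 0.05000 = 0.009854 mol/L
Dilution factor = 250.0 / 20.36 = 12.28
[KHC8H4O4]_stock = 0.009854 × 12.28 = 0.1210 mol/L

0.1210 mol/L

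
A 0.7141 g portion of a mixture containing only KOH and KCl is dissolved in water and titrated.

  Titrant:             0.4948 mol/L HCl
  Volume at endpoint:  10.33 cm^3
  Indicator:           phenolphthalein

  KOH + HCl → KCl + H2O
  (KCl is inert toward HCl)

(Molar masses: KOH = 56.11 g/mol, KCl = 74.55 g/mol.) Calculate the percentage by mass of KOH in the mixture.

n(HCl) = 0.01033 × 0.4948 = 5.111 × 10^-3 mol
Let x = n(KOH), y = n(KCl).
Titrant: 1x = 5.111 × 10^-3;  mass: 56.11x + 74.55y = 0.7141
Solving, x = 5.111 × 10^-3 mol, y = 5.732 × 10^-3 mol
mass of KOH = 5.111 × 10^-3 × 56.11 = 0.2868 g
% KOH = 0.2868 / 0.7141 × 100 = 40.16 %

40.16 %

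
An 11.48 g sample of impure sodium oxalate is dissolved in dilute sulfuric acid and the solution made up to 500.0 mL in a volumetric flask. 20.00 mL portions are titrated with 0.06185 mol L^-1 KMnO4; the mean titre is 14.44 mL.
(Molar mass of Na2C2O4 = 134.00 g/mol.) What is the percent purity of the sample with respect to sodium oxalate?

2 MnO4^- + 5 C2O4^2- + 16 H^+ → 2 Mn^2+ + 10 CO2 + 8 H2O
n(KMnO4) per titration = 0.01444 × 0.06185 = 8.931 × 10^-4 mol
From the 5:2 ratio, n(Na2C2O4) in each aliquot = 5/2 × 8.931 × 10^-4 = 2.233 × 10^-3 mol
n(Na2C2O4) in the whole flask = 2.233 × 10^-3 × 500.0/20.00 = 0.05582 mol
mass of Na2C2O4 = 0.05582 × 134.00 = 7.480 g
% Na2C2O4 = 7.480 / 11.48 × 100 = 65.16 %

65.16 %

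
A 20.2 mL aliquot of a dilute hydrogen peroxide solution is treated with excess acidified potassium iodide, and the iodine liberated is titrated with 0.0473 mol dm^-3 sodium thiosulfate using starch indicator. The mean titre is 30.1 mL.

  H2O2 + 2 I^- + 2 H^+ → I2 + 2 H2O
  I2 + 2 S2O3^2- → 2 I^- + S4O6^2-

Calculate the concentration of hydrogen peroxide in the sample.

n(S2O3^2-) = 0.0301 × 0.0473 = 1.42 × 10^-3 mol
n(I2) = n(S2O3^2-)/2 = 7.12 × 10^-4 mol
n(H2O2) in the aliquot = 7.12 × 10^-4 mol (1:1 ratio)
[H2O2] = 7.12 × 10^-4 / 0.0202 = 0.0352 mol/L

0.0352 mol/L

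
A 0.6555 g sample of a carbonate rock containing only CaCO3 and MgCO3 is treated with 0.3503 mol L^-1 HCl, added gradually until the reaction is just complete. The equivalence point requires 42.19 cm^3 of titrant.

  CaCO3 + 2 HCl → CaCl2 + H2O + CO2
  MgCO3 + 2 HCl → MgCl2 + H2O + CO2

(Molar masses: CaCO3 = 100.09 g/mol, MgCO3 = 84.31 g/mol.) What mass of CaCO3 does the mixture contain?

0.2060 g

n(HCl) = 0.04219 × 0.3503 = 0.01478 mol
Let x = n(CaCO3), y = n(MgCO3).
Titrant: 2x + 2y = 0.01478;  mass: 100.09x + 84.31y = 0.6555
Solving, x = 2.059 × 10^-3 mol, y = 5.331 × 10^-3 mol
mass of CaCO3 = 2.059 × 10^-3 × 100.09 = 0.2060 g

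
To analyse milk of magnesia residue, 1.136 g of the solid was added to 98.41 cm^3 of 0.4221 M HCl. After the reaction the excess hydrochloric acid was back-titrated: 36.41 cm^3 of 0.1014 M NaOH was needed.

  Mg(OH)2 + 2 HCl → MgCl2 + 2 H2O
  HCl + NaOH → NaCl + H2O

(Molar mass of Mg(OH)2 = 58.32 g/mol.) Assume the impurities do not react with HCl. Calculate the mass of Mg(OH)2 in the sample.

n(HCl) added = 0.09841 × 0.4221 = 0.04154 mol
n(NaOH) used in back-titration = 0.03641 × 0.1014 = 3.692 × 10^-3 mol
n(HCl) left over = 3.692 × 10^-3 mol (1:1 ratio)
n(HCl) consumed by analyte = 0.04154 − 3.692 × 10^-3 = 0.03785 mol
From the 1:2 ratio, n(Mg(OH)2) = 1/2 × 0.03785 = 0.01892 mol
mass of Mg(OH)2 = 0.01892 × 58.32 = 1.104 g

1.104 g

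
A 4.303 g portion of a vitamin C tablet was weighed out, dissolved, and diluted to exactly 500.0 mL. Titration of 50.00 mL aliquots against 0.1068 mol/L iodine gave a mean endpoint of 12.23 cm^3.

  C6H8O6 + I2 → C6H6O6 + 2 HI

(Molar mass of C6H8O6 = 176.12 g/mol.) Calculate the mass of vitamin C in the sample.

2.300 g

n(I2) per titration = 0.01223 × 0.1068 = 1.306 × 10^-3 mol
n(C6H8O6) in each aliquot = 1.306 × 10^-3 mol (1:1 ratio)
n(C6H8O6) in the whole flask = 1.306 × 10^-3 × 500.0/50.00 = 0.01306 mol
mass of C6H8O6 = 0.01306 × 176.12 = 2.300 g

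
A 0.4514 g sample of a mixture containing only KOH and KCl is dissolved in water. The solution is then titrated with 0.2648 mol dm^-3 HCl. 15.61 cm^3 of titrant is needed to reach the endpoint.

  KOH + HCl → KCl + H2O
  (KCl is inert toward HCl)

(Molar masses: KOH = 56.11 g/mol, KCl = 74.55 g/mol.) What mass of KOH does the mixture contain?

0.2319 g

n(HCl) = 0.01561 × 0.2648 = 4.134 × 10^-3 mol
Let x = n(KOH), y = n(KCl).
Titrant: 1x = 4.134 × 10^-3;  mass: 56.11x + 74.55y = 0.4514
Solving, x = 4.134 × 10^-3 mol, y = 2.944 × 10^-3 mol
mass of KOH = 4.134 × 10^-3 × 56.11 = 0.2319 g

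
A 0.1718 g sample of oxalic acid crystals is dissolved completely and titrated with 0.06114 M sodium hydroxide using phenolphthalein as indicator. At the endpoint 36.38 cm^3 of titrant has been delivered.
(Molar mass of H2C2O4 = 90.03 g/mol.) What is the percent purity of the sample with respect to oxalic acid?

58.28 %

H2C2O4 + 2 NaOH → Na2C2O4 + 2 H2O
n(NaOH) = 0.03638 L × 0.06114 mol/L = 2.224 × 10^-3 mol
From the 1:2 ratio, n(H2C2O4) = 1/2 × 2.224 × 10^-3 = 1.112 × 10^-3 mol
mass of H2C2O4 = 1.112 × 10^-3 × 90.03 g/mol = 0.1001 g
% H2C2O4 = 0.1001 / 0.1718 × 100 = 58.28 %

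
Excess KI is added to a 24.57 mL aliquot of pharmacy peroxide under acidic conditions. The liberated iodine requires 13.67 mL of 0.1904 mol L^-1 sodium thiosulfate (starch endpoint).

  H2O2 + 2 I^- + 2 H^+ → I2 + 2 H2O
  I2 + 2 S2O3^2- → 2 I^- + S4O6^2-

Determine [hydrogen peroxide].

0.05297 mol/L

n(S2O3^2-) = 0.01367 × 0.1904 = 2.603 × 10^-3 mol
n(I2) = n(S2O3^2-)/2 = 1.301 × 10^-3 mol
n(H2O2) in the aliquot = 1.301 × 10^-3 mol (1:1 ratio)
[H2O2] = 1.301 × 10^-3 / 0.02457 = 0.05297 mol/L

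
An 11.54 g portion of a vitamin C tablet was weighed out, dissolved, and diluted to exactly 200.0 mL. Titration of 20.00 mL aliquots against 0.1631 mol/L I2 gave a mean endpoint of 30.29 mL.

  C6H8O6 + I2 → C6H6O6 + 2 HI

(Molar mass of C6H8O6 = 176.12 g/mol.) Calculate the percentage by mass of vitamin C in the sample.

n(I2) per titration = 0.03029 × 0.1631 = 4.940 × 10^-3 mol
n(C6H8O6) in each aliquot = 4.940 × 10^-3 mol (1:1 ratio)
n(C6H8O6) in the whole flask = 4.940 × 10^-3 × 200.0/20.00 = 0.04940 mol
mass of C6H8O6 = 0.04940 × 176.12 = 8.701 g
% C6H8O6 = 8.701 / 11.54 × 100 = 75.40 %

75.40 %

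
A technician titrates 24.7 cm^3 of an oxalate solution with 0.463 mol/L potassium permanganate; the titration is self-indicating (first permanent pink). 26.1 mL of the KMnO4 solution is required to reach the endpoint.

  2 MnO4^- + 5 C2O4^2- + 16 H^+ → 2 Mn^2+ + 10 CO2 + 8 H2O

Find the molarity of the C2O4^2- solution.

n(KMnO4) = 0.0261 L × 0.463 mol/L = 0.0121 mol
From the 5:2 mole ratio, n(C2O4^2-) = 5/2 × 0.0121 = 0.0302 mol
[C2O4^2-] = 0.0302 mol / 0.0247 L = 1.22 mol/L

1.22 mol/L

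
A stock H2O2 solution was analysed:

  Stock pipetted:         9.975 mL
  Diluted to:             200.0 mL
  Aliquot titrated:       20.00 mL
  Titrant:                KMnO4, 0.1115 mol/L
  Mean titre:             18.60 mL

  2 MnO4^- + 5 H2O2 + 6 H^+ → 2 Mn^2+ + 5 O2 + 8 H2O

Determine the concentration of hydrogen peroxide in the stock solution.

5.198 mol/L

n(KMnO4) = 0.01860 × 0.1115 = 2.074 × 10^-3 mol
From the 5:2 ratio, n(H2O2) in the aliquot = 5/2 × 2.074 × 10^-3 = 5.185 × 10^-3 mol
[H2O2]_dilute = 5.185 × 10^-3 / 0.02000 = 0.2592 mol/L
Dilution factor = 200.0 / 9.975 = 20.05
[H2O2]_stock = 0.2592 × 20.05 = 5.198 mol/L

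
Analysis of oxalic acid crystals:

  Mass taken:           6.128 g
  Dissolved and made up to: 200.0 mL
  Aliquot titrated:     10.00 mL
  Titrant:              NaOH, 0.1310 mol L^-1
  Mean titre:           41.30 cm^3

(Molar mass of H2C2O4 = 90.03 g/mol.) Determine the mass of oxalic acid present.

H2C2O4 + 2 NaOH → Na2C2O4 + 2 H2O
n(NaOH) per titration = 0.04130 × 0.1310 = 5.410 × 10^-3 mol
From the 1:2 ratio, n(H2C2O4) in each aliquot = 1/2 × 5.410 × 10^-3 = 2.705 × 10^-3 mol
n(H2C2O4) in the whole flask = 2.705 × 10^-3 × 200.0/10.00 = 0.05410 mol
mass of H2C2O4 = 0.05410 × 90.03 = 4.871 g

4.871 g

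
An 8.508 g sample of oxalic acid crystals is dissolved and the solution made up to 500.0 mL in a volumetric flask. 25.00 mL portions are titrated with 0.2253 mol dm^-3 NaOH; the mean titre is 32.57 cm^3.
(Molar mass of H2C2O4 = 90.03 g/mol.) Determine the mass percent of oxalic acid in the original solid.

77.65 %

H2C2O4 + 2 NaOH → Na2C2O4 + 2 H2O
n(NaOH) per titration = 0.03257 × 0.2253 = 7.338 × 10^-3 mol
From the 1:2 ratio, n(H2C2O4) in each aliquot = 1/2 × 7.338 × 10^-3 = 3.669 × 10^-3 mol
n(H2C2O4) in the whole flask = 3.669 × 10^-3 × 500.0/25.00 = 0.07338 mol
mass of H2C2O4 = 0.07338 × 90.03 = 6.606 g
% H2C2O4 = 6.606 / 8.508 × 100 = 77.65 %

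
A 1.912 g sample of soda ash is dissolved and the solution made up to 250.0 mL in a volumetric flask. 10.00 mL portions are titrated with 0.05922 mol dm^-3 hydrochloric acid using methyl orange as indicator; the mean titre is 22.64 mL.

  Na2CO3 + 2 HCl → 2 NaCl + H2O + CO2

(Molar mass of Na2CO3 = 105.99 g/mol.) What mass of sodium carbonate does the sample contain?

1.776 g

n(HCl) per titration = 0.02264 × 0.05922 = 1.341 × 10^-3 mol
From the 1:2 ratio, n(Na2CO3) in each aliquot = 1/2 × 1.341 × 10^-3 = 6.704 × 10^-4 mol
n(Na2CO3) in the whole flask = 6.704 × 10^-4 × 250.0/10.00 = 0.01676 mol
mass of Na2CO3 = 0.01676 × 105.99 = 1.776 g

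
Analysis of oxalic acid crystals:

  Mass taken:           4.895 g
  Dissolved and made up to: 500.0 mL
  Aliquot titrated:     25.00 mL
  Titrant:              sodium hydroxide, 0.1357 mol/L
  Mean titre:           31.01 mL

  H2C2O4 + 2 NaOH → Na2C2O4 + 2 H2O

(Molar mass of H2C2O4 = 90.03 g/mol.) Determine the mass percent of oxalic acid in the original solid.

77.40 %

n(NaOH) per titration = 0.03101 × 0.1357 = 4.208 × 10^-3 mol
From the 1:2 ratio, n(H2C2O4) in each aliquot = 1/2 × 4.208 × 10^-3 = 2.104 × 10^-3 mol
n(H2C2O4) in the whole flask = 2.104 × 10^-3 × 500.0/25.00 = 0.04208 mol
mass of H2C2O4 = 0.04208 × 90.03 = 3.789 g
% H2C2O4 = 3.789 / 4.895 × 100 = 77.40 %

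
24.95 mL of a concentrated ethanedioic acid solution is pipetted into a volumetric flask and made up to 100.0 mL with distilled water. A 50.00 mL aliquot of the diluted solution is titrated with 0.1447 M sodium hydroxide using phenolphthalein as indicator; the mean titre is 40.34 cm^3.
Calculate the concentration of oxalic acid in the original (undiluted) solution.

H2C2O4 + 2 NaOH → Na2C2O4 + 2 H2O
n(NaOH) = 0.04034 × 0.1447 = 5.837 × 10^-3 mol
From the 1:2 ratio, n(H2C2O4) in the aliquot = 1/2 × 5.837 × 10^-3 = 2.919 × 10^-3 mol
[H2C2O4]_dilute = 2.919 × 10^-3 / 0.05000 = 0.05837 mol/L
Dilution factor = 100.0 / 24.95 = 4.008
[H2C2O4]_stock = 0.05837 × 4.008 = 0.2340 mol/L

0.2340 M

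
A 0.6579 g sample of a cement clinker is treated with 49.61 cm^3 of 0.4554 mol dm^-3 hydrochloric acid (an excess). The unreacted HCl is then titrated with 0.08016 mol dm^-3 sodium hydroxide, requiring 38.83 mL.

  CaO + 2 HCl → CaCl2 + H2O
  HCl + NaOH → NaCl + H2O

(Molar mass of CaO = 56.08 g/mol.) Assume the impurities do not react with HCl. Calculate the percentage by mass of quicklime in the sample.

n(HCl) added = 0.04961 × 0.4554 = 0.02259 mol
n(NaOH) used in back-titration = 0.03883 × 0.08016 = 3.113 × 10^-3 mol
n(HCl) left over = 3.113 × 10^-3 mol (1:1 ratio)
n(HCl) consumed by analyte = 0.02259 − 3.113 × 10^-3 = 0.01948 mol
From the 1:2 ratio, n(CaO) = 1/2 × 0.01948 = 9.740 × 10^-3 mol
mass of CaO = 9.740 × 10^-3 × 56.08 = 0.5462 g
% CaO = 0.5462 / 0.6579 × 100 = 83.02 %

83.02 %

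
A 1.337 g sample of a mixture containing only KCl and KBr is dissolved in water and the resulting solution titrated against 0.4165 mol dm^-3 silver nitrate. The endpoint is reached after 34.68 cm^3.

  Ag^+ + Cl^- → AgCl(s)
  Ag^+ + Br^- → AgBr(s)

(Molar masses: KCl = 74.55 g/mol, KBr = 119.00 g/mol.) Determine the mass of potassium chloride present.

n(AgNO3) = 0.03468 × 0.4165 = 0.01444 mol
Let x = n(KCl), y = n(KBr).
Titrant: 1x + 1y = 0.01444;  mass: 74.55x + 119.00y = 1.337
Solving, x = 8.591 × 10^-3 mol, y = 5.853 × 10^-3 mol
mass of KCl = 8.591 × 10^-3 × 74.55 = 0.6404 g

0.6404 g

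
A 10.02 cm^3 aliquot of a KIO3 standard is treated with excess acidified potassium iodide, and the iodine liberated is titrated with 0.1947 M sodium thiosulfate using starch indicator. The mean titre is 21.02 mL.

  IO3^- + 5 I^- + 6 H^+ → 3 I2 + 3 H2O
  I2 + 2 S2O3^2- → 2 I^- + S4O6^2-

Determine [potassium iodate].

n(S2O3^2-) = 0.02102 × 0.1947 = 4.093 × 10^-3 mol
n(I2) = n(S2O3^2-)/2 = 2.046 × 10^-3 mol
From the 1:3 ratio, n(IO3^-) in the aliquot = 1/3 × 2.046 × 10^-3 = 6.821 × 10^-4 mol
[IO3^-] = 6.821 × 10^-4 / 0.01002 = 0.06807 mol/L

0.06807 M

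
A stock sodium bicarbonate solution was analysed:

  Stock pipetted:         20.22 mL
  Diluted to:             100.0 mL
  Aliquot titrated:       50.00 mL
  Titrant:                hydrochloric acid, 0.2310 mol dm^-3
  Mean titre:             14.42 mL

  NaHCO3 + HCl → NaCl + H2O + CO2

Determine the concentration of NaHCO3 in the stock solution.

n(HCl) = 0.01442 × 0.2310 = 3.331 × 10^-3 mol
n(NaHCO3) in the aliquot = 3.331 × 10^-3 mol (1:1 ratio)
[NaHCO3]_dilute = 3.331 × 10^-3 / 0.05000 = 0.06662 mol/L
Dilution factor = 100.0 / 20.22 = 4.946
[NaHCO3]_stock = 0.06662 × 4.946 = 0.3295 mol/L

0.3295 mol/L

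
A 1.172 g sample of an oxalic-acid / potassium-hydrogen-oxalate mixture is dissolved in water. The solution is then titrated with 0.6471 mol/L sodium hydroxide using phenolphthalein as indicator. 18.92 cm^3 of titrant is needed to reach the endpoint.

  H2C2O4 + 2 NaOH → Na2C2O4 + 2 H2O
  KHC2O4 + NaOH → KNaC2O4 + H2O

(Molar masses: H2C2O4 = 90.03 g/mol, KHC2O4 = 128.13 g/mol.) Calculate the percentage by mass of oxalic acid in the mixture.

n(NaOH) = 0.01892 × 0.6471 = 0.01224 mol
Let x = n(H2C2O4), y = n(KHC2O4).
Titrant: 2x + 1y = 0.01224;  mass: 90.03x + 128.13y = 1.172
Solving, x = 2.387 × 10^-3 mol, y = 7.470 × 10^-3 mol
mass of H2C2O4 = 2.387 × 10^-3 × 90.03 = 0.2149 g
% H2C2O4 = 0.2149 / 1.172 × 100 = 18.33 %

18.33 %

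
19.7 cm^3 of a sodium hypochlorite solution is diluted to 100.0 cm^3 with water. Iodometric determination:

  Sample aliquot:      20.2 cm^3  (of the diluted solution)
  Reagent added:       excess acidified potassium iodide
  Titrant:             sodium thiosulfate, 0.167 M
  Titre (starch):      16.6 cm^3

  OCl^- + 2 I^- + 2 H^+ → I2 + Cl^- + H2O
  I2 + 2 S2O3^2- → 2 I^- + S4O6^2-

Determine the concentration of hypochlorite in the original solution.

n(S2O3^2-) = 0.0166 × 0.167 = 2.77 × 10^-3 mol
n(I2) = n(S2O3^2-)/2 = 1.39 × 10^-3 mol
n(OCl^-) in the aliquot = 1.39 × 10^-3 mol (1:1 ratio)
[OCl^-]_dilute = 1.39 × 10^-3 / 0.0202 = 0.0686 mol/L
[OCl^-]_original = 0.0686 × 100.0/19.7 = 0.348 mol/L

0.348 M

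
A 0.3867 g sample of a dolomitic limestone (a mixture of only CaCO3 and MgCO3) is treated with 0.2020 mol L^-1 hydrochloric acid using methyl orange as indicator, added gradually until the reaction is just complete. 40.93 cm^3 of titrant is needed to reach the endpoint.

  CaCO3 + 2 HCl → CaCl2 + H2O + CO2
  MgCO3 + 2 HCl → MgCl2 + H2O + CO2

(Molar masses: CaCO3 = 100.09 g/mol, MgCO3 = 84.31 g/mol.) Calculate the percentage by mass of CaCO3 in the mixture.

62.61 %

n(HCl) = 0.04093 × 0.2020 = 8.268 × 10^-3 mol
Let x = n(CaCO3), y = n(MgCO3).
Titrant: 2x + 2y = 8.268 × 10^-3;  mass: 100.09x + 84.31y = 0.3867
Solving, x = 2.419 × 10^-3 mol, y = 1.715 × 10^-3 mol
mass of CaCO3 = 2.419 × 10^-3 × 100.09 = 0.2421 g
% CaCO3 = 0.2421 / 0.3867 × 100 = 62.61 %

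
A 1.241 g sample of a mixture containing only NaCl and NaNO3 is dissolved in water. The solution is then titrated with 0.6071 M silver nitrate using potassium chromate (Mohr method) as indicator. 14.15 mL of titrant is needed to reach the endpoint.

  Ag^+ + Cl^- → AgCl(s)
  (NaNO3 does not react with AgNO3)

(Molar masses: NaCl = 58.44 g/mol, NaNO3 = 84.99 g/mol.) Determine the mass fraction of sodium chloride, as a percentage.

40.45 %

n(AgNO3) = 0.01415 × 0.6071 = 8.590 × 10^-3 mol
Let x = n(NaCl), y = n(NaNO3).
Titrant: 1x = 8.590 × 10^-3;  mass: 58.44x + 84.99y = 1.241
Solving, x = 8.590 × 10^-3 mol, y = 8.695 × 10^-3 mol
mass of NaCl = 8.590 × 10^-3 × 58.44 = 0.5020 g
% NaCl = 0.5020 / 1.241 × 100 = 40.45 %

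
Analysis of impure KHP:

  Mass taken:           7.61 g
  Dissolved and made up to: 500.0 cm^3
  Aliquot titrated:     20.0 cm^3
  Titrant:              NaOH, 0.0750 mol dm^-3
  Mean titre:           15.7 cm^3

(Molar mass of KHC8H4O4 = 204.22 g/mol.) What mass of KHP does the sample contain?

KHC8H4O4 + NaOH → KNaC8H4O4 + H2O
n(NaOH) per titration = 0.0157 × 0.0750 = 1.18 × 10^-3 mol
n(KHC8H4O4) in each aliquot = 1.18 × 10^-3 mol (1:1 ratio)
n(KHC8H4O4) in the whole flask = 1.18 × 10^-3 × 500.0/20.0 = 0.0294 mol
mass of KHC8H4O4 = 0.0294 × 204.22 = 6.01 g

6.01 g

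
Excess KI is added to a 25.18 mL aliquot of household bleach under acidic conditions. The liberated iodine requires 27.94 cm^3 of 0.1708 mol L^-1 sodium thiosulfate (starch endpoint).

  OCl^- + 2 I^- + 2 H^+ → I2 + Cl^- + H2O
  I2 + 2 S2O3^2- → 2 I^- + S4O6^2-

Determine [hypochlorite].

0.09476 mol/L

n(S2O3^2-) = 0.02794 × 0.1708 = 4.772 × 10^-3 mol
n(I2) = n(S2O3^2-)/2 = 2.386 × 10^-3 mol
n(OCl^-) in the aliquot = 2.386 × 10^-3 mol (1:1 ratio)
[OCl^-] = 2.386 × 10^-3 / 0.02518 = 0.09476 mol/L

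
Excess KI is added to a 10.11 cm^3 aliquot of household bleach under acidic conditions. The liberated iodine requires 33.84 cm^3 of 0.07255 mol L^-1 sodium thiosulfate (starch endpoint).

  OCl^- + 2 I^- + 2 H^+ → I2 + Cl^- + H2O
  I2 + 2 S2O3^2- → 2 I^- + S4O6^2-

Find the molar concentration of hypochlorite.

0.1214 mol/L

n(S2O3^2-) = 0.03384 × 0.07255 = 2.455 × 10^-3 mol
n(I2) = n(S2O3^2-)/2 = 1.228 × 10^-3 mol
n(OCl^-) in the aliquot = 1.228 × 10^-3 mol (1:1 ratio)
[OCl^-] = 1.228 × 10^-3 / 0.01011 = 0.1214 mol/L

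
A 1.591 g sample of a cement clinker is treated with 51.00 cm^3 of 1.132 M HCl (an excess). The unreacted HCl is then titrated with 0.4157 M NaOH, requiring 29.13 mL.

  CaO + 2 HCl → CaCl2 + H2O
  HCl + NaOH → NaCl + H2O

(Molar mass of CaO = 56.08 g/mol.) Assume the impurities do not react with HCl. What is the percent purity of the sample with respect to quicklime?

n(HCl) added = 0.05100 × 1.132 = 0.05773 mol
n(NaOH) used in back-titration = 0.02913 × 0.4157 = 0.01211 mol
n(HCl) left over = 0.01211 mol (1:1 ratio)
n(HCl) consumed by analyte = 0.05773 − 0.01211 = 0.04562 mol
From the 1:2 ratio, n(CaO) = 1/2 × 0.04562 = 0.02281 mol
mass of CaO = 0.02281 × 56.08 = 1.279 g
% CaO = 1.279 / 1.591 × 100 = 80.41 %

80.41 %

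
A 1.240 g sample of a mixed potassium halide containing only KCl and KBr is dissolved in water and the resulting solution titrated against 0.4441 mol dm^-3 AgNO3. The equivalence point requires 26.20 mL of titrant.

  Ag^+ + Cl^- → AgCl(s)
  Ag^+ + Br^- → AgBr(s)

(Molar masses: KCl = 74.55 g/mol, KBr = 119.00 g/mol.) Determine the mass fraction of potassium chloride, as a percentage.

n(AgNO3) = 0.02620 × 0.4441 = 0.01164 mol
Let x = n(KCl), y = n(KBr).
Titrant: 1x + 1y = 0.01164;  mass: 74.55x + 119.00y = 1.240
Solving, x = 3.253 × 10^-3 mol, y = 8.382 × 10^-3 mol
mass of KCl = 3.253 × 10^-3 × 74.55 = 0.2425 g
% KCl = 0.2425 / 1.240 × 100 = 19.56 %

19.56 %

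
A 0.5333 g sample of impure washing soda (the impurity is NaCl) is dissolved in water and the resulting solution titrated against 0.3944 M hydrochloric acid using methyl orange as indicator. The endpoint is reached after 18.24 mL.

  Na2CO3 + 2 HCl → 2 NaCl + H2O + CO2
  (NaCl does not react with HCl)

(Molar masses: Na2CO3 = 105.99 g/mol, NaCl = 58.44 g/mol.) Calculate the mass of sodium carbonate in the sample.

n(HCl) = 0.01824 × 0.3944 = 7.194 × 10^-3 mol
Let x = n(Na2CO3), y = n(NaCl).
Titrant: 2x = 7.194 × 10^-3;  mass: 105.99x + 58.44y = 0.5333
Solving, x = 3.597 × 10^-3 mol, y = 2.602 × 10^-3 mol
mass of Na2CO3 = 3.597 × 10^-3 × 105.99 = 0.3812 g

0.3812 g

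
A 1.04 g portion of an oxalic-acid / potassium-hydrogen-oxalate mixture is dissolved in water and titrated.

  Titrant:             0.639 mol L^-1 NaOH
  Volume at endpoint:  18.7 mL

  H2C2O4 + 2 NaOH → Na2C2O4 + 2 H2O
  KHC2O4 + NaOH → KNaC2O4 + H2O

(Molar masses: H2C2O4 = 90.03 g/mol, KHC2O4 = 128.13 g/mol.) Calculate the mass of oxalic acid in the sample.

n(NaOH) = 0.0187 × 0.639 = 0.0119 mol
Let x = n(H2C2O4), y = n(KHC2O4).
Titrant: 2x + 1y = 0.0119;  mass: 90.03x + 128.13y = 1.04
Solving, x = 2.95 × 10^-3 mol, y = 6.04 × 10^-3 mol
mass of H2C2O4 = 2.95 × 10^-3 × 90.03 = 0.266 g

0.266 g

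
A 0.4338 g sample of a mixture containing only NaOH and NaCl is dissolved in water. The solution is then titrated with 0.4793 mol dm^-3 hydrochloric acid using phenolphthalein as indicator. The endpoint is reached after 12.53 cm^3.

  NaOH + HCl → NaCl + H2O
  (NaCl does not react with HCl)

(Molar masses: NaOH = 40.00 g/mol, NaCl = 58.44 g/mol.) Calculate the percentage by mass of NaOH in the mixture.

n(HCl) = 0.01253 × 0.4793 = 6.006 × 10^-3 mol
Let x = n(NaOH), y = n(NaCl).
Titrant: 1x = 6.006 × 10^-3;  mass: 40.00x + 58.44y = 0.4338
Solving, x = 6.006 × 10^-3 mol, y = 3.312 × 10^-3 mol
mass of NaOH = 6.006 × 10^-3 × 40.00 = 0.2402 g
% NaOH = 0.2402 / 0.4338 × 100 = 55.38 %

55.38 %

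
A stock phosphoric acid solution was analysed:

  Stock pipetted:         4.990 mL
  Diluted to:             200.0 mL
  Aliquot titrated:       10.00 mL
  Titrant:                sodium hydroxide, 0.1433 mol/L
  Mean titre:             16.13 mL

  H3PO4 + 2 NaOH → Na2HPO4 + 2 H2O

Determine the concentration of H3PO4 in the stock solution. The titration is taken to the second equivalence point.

n(NaOH) = 0.01613 × 0.1433 = 2.311 × 10^-3 mol
From the 1:2 ratio, n(H3PO4) in the aliquot = 1/2 × 2.311 × 10^-3 = 1.156 × 10^-3 mol
[H3PO4]_dilute = 1.156 × 10^-3 / 0.01000 = 0.1156 mol/L
Dilution factor = 200.0 / 4.990 = 40.08
[H3PO4]_stock = 0.1156 × 40.08 = 4.632 mol/L

4.632 mol/L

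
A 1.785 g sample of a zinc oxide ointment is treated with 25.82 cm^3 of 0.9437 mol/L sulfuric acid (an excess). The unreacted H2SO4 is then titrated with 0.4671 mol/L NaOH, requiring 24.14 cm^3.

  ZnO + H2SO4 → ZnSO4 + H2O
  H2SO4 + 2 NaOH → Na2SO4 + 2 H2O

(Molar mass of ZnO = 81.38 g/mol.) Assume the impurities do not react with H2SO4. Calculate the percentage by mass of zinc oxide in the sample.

n(H2SO4) added = 0.02582 × 0.9437 = 0.02437 mol
n(NaOH) used in back-titration = 0.02414 × 0.4671 = 0.01128 mol
From the 1:2 ratio, n(H2SO4) left over = 1/2 × 0.01128 = 5.638 × 10^-3 mol
n(H2SO4) consumed by analyte = 0.02437 − 5.638 × 10^-3 = 0.01873 mol
n(ZnO) = 0.01873 mol (1:1 ratio)
mass of ZnO = 0.01873 × 81.38 = 1.524 g
% ZnO = 1.524 / 1.785 × 100 = 85.38 %

85.38 %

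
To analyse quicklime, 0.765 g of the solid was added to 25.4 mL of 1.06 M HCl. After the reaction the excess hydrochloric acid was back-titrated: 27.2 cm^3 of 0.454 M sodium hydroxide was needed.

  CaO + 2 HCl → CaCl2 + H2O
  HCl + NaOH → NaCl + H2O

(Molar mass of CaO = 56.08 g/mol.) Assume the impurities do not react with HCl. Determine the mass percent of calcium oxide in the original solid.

53.4 %

n(HCl) added = 0.0254 × 1.06 = 0.0269 mol
n(NaOH) used in back-titration = 0.0272 × 0.454 = 0.0123 mol
n(HCl) left over = 0.0123 mol (1:1 ratio)
n(HCl) consumed by analyte = 0.0269 − 0.0123 = 0.0146 mol
From the 1:2 ratio, n(CaO) = 1/2 × 0.0146 = 7.29 × 10^-3 mol
mass of CaO = 7.29 × 10^-3 × 56.08 = 0.409 g
% CaO = 0.409 / 0.765 × 100 = 53.4 %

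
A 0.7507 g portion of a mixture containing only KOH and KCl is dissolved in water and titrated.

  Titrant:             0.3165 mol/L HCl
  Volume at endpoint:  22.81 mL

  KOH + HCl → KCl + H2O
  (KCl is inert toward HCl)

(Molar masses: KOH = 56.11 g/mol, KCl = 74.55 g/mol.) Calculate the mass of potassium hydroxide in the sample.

n(HCl) = 0.02281 × 0.3165 = 7.219 × 10^-3 mol
Let x = n(KOH), y = n(KCl).
Titrant: 1x = 7.219 × 10^-3;  mass: 56.11x + 74.55y = 0.7507
Solving, x = 7.219 × 10^-3 mol, y = 4.636 × 10^-3 mol
mass of KOH = 7.219 × 10^-3 × 56.11 = 0.4051 g

0.4051 g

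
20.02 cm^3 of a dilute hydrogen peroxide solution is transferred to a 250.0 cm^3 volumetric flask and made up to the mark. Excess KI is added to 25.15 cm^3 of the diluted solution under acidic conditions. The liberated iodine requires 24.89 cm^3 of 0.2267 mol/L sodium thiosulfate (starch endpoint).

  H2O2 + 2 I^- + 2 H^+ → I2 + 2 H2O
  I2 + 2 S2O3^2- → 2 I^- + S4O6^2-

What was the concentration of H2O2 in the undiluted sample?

n(S2O3^2-) = 0.02489 × 0.2267 = 5.643 × 10^-3 mol
n(I2) = n(S2O3^2-)/2 = 2.821 × 10^-3 mol
n(H2O2) in the aliquot = 2.821 × 10^-3 mol (1:1 ratio)
[H2O2]_dilute = 2.821 × 10^-3 / 0.02515 = 0.1122 mol/L
[H2O2]_original = 0.1122 × 250.0/20.02 = 1.401 mol/L

1.401 mol/L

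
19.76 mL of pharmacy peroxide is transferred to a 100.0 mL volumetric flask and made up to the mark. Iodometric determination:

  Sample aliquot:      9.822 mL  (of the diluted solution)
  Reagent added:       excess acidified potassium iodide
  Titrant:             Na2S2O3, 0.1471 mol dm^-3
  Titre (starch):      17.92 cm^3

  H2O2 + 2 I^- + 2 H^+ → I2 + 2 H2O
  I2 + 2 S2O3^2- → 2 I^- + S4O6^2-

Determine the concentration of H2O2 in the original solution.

0.6791 mol/L

n(S2O3^2-) = 0.01792 × 0.1471 = 2.636 × 10^-3 mol
n(I2) = n(S2O3^2-)/2 = 1.318 × 10^-3 mol
n(H2O2) in the aliquot = 1.318 × 10^-3 mol (1:1 ratio)
[H2O2]_dilute = 1.318 × 10^-3 / 0.009822 = 0.1342 mol/L
[H2O2]_original = 0.1342 × 100.0/19.76 = 0.6791 mol/L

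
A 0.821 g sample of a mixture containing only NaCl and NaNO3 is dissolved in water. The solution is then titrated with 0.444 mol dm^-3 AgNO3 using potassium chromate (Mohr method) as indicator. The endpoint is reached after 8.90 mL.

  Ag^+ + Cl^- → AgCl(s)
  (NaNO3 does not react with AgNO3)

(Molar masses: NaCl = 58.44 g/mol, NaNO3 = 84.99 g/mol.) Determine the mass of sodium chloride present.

n(AgNO3) = 0.00890 × 0.444 = 3.95 × 10^-3 mol
Let x = n(NaCl), y = n(NaNO3).
Titrant: 1x = 3.95 × 10^-3;  mass: 58.44x + 84.99y = 0.821
Solving, x = 3.95 × 10^-3 mol, y = 6.94 × 10^-3 mol
mass of NaCl = 3.95 × 10^-3 × 58.44 = 0.231 g

0.231 g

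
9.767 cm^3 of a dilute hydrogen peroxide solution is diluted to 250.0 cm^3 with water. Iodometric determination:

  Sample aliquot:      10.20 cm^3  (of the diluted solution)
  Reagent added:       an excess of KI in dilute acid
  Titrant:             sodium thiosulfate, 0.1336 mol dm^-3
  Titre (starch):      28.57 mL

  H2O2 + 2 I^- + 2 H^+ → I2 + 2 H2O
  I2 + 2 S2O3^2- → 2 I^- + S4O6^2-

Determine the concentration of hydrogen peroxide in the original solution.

4.789 mol/L

n(S2O3^2-) = 0.02857 × 0.1336 = 3.817 × 10^-3 mol
n(I2) = n(S2O3^2-)/2 = 1.908 × 10^-3 mol
n(H2O2) in the aliquot = 1.908 × 10^-3 mol (1:1 ratio)
[H2O2]_dilute = 1.908 × 10^-3 / 0.01020 = 0.1871 mol/L
[H2O2]_original = 0.1871 × 250.0/9.767 = 4.789 mol/L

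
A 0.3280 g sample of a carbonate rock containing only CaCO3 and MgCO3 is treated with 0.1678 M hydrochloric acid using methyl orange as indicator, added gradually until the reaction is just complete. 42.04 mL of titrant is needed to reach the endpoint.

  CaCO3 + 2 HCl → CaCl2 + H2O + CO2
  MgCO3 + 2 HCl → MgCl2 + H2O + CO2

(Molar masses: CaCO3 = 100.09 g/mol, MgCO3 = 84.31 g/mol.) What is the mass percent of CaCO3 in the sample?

59.22 %

n(HCl) = 0.04204 × 0.1678 = 7.054 × 10^-3 mol
Let x = n(CaCO3), y = n(MgCO3).
Titrant: 2x + 2y = 7.054 × 10^-3;  mass: 100.09x + 84.31y = 0.3280
Solving, x = 1.941 × 10^-3 mol, y = 1.586 × 10^-3 mol
mass of CaCO3 = 1.941 × 10^-3 × 100.09 = 0.1943 g
% CaCO3 = 0.1943 / 0.3280 × 100 = 59.22 %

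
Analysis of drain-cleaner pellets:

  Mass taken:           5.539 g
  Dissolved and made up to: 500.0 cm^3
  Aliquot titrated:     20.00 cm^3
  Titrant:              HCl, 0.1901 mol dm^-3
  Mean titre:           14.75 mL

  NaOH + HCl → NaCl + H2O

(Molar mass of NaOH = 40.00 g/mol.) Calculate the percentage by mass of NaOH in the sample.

n(HCl) per titration = 0.01475 × 0.1901 = 2.804 × 10^-3 mol
n(NaOH) in each aliquot = 2.804 × 10^-3 mol (1:1 ratio)
n(NaOH) in the whole flask = 2.804 × 10^-3 × 500.0/20.00 = 0.07010 mol
mass of NaOH = 0.07010 × 40.00 = 2.804 g
% NaOH = 2.804 / 5.539 × 100 = 50.62 %

50.62 %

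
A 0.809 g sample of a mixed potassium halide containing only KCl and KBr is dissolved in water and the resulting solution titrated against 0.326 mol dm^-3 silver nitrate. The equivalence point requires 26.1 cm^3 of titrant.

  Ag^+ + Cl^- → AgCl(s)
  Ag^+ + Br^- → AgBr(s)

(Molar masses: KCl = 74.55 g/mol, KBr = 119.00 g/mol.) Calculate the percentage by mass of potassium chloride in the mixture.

n(AgNO3) = 0.0261 × 0.326 = 8.51 × 10^-3 mol
Let x = n(KCl), y = n(KBr).
Titrant: 1x + 1y = 8.51 × 10^-3;  mass: 74.55x + 119.00y = 0.809
Solving, x = 4.58 × 10^-3 mol, y = 3.93 × 10^-3 mol
mass of KCl = 4.58 × 10^-3 × 74.55 = 0.341 g
% KCl = 0.341 / 0.809 × 100 = 42.2 %

42.2 %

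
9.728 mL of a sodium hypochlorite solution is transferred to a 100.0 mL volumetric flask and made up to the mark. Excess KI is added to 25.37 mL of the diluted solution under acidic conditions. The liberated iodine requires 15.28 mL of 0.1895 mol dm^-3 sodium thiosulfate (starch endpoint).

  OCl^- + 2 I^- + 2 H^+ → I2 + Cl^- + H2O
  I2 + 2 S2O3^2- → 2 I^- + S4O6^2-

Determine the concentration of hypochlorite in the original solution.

0.5866 mol/L

n(S2O3^2-) = 0.01528 × 0.1895 = 2.896 × 10^-3 mol
n(I2) = n(S2O3^2-)/2 = 1.448 × 10^-3 mol
n(OCl^-) in the aliquot = 1.448 × 10^-3 mol (1:1 ratio)
[OCl^-]_dilute = 1.448 × 10^-3 / 0.02537 = 0.05707 mol/L
[OCl^-]_original = 0.05707 × 100.0/9.728 = 0.5866 mol/L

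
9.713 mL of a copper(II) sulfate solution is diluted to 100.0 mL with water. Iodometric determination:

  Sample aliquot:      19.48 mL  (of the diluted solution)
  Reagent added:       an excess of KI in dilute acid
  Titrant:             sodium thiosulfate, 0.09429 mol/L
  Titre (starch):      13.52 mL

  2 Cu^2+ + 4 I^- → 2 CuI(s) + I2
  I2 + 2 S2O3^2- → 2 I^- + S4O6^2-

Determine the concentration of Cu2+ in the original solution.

n(S2O3^2-) = 0.01352 × 0.09429 = 1.275 × 10^-3 mol
n(I2) = n(S2O3^2-)/2 = 6.374 × 10^-4 mol
From the 2:1 ratio, n(Cu2+) in the aliquot = 2/1 × 6.374 × 10^-4 = 1.275 × 10^-3 mol
[Cu2+]_dilute = 1.275 × 10^-3 / 0.01948 = 0.06544 mol/L
[Cu2+]_original = 0.06544 × 100.0/9.713 = 0.6738 mol/L

0.6738 mol/L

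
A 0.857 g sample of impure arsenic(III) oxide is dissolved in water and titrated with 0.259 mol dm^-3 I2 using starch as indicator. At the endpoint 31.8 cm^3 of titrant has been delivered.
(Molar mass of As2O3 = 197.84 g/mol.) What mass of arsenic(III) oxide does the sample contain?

0.815 g

As2O3 + 2 I2 + 2 H2O → As2O5 + 4 HI
n(I2) = 0.0318 L × 0.259 mol/L = 8.24 × 10^-3 mol
From the 1:2 ratio, n(As2O3) = 1/2 × 8.24 × 10^-3 = 4.12 × 10^-3 mol
mass of As2O3 = 4.12 × 10^-3 × 197.84 g/mol = 0.815 g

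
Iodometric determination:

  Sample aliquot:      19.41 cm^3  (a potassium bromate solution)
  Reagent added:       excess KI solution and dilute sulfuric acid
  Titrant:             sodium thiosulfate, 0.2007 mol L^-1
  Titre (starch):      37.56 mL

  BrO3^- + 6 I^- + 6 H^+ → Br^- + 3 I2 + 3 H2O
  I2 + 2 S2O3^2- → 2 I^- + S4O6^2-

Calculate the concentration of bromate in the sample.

0.06473 mol/L

n(S2O3^2-) = 0.03756 × 0.2007 = 7.538 × 10^-3 mol
n(I2) = n(S2O3^2-)/2 = 3.769 × 10^-3 mol
From the 1:3 ratio, n(BrO3^-) in the aliquot = 1/3 × 3.769 × 10^-3 = 1.256 × 10^-3 mol
[BrO3^-] = 1.256 × 10^-3 / 0.01941 = 0.06473 mol/L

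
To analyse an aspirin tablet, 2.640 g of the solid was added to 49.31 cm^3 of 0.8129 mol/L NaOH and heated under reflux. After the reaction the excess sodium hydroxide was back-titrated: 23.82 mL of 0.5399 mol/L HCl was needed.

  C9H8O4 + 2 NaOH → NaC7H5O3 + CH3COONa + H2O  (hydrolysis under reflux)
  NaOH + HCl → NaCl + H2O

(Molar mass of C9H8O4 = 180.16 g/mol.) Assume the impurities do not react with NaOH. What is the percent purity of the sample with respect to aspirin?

n(NaOH) added = 0.04931 × 0.8129 = 0.04008 mol
n(HCl) used in back-titration = 0.02382 × 0.5399 = 0.01286 mol
n(NaOH) left over = 0.01286 mol (1:1 ratio)
n(NaOH) consumed by analyte = 0.04008 − 0.01286 = 0.02722 mol
From the 1:2 ratio, n(C9H8O4) = 1/2 × 0.02722 = 0.01361 mol
mass of C9H8O4 = 0.01361 × 180.16 = 2.452 g
% C9H8O4 = 2.452 / 2.640 × 100 = 92.89 %

92.89 %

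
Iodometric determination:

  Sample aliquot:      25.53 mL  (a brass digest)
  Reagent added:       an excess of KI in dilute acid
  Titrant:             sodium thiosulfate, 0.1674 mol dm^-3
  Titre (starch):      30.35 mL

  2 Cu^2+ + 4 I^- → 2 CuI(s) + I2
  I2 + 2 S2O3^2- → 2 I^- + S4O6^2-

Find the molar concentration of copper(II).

0.1990 mol/L

n(S2O3^2-) = 0.03035 × 0.1674 = 5.081 × 10^-3 mol
n(I2) = n(S2O3^2-)/2 = 2.540 × 10^-3 mol
From the 2:1 ratio, n(Cu2+) in the aliquot = 2/1 × 2.540 × 10^-3 = 5.081 × 10^-3 mol
[Cu2+] = 5.081 × 10^-3 / 0.02553 = 0.1990 mol/L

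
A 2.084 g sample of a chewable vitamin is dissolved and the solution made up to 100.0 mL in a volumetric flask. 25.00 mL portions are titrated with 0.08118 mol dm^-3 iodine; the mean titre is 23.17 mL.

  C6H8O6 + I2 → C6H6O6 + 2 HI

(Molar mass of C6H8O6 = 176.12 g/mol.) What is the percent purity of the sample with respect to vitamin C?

n(I2) per titration = 0.02317 × 0.08118 = 1.881 × 10^-3 mol
n(C6H8O6) in each aliquot = 1.881 × 10^-3 mol (1:1 ratio)
n(C6H8O6) in the whole flask = 1.881 × 10^-3 × 100.0/25.00 = 7.524 × 10^-3 mol
mass of C6H8O6 = 7.524 × 10^-3 × 176.12 = 1.325 g
% C6H8O6 = 1.325 / 2.084 × 100 = 63.58 %

63.58 %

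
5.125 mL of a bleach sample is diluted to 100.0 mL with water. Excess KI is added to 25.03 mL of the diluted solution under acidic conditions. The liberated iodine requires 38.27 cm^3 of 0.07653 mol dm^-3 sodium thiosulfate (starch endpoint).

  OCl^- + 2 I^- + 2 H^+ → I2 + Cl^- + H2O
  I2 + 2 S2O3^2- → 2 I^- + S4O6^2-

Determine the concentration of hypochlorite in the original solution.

1.142 mol/L

n(S2O3^2-) = 0.03827 × 0.07653 = 2.929 × 10^-3 mol
n(I2) = n(S2O3^2-)/2 = 1.464 × 10^-3 mol
n(OCl^-) in the aliquot = 1.464 × 10^-3 mol (1:1 ratio)
[OCl^-]_dilute = 1.464 × 10^-3 / 0.02503 = 0.05851 mol/L
[OCl^-]_original = 0.05851 × 100.0/5.125 = 1.142 mol/L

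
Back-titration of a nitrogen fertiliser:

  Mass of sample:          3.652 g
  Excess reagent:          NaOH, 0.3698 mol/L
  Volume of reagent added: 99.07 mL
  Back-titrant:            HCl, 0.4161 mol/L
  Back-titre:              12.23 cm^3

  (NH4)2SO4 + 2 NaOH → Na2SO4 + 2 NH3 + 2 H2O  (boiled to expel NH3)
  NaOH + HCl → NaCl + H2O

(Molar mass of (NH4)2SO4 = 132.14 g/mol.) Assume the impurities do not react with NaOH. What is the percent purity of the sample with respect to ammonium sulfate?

n(NaOH) added = 0.09907 × 0.3698 = 0.03664 mol
n(HCl) used in back-titration = 0.01223 × 0.4161 = 5.089 × 10^-3 mol
n(NaOH) left over = 5.089 × 10^-3 mol (1:1 ratio)
n(NaOH) consumed by analyte = 0.03664 − 5.089 × 10^-3 = 0.03155 mol
From the 1:2 ratio, n((NH4)2SO4) = 1/2 × 0.03155 = 0.01577 mol
mass of (NH4)2SO4 = 0.01577 × 132.14 = 2.084 g
% (NH4)2SO4 = 2.084 / 3.652 × 100 = 57.07 %

57.07 %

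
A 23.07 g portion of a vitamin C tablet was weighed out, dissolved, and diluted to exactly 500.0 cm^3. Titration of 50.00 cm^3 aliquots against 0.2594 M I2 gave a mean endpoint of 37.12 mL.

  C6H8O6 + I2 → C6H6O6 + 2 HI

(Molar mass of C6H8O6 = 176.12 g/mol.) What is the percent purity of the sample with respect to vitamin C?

73.51 %

n(I2) per titration = 0.03712 × 0.2594 = 9.629 × 10^-3 mol
n(C6H8O6) in each aliquot = 9.629 × 10^-3 mol (1:1 ratio)
n(C6H8O6) in the whole flask = 9.629 × 10^-3 × 500.0/50.00 = 0.09629 mol
mass of C6H8O6 = 0.09629 × 176.12 = 16.96 g
% C6H8O6 = 16.96 / 23.07 × 100 = 73.51 %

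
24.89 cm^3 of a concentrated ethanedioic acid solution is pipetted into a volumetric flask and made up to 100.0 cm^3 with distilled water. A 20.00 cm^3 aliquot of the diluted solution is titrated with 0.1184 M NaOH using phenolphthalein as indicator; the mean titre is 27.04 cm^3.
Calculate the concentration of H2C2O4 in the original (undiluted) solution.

H2C2O4 + 2 NaOH → Na2C2O4 + 2 H2O
n(NaOH) = 0.02704 × 0.1184 = 3.202 × 10^-3 mol
From the 1:2 ratio, n(H2C2O4) in the aliquot = 1/2 × 3.202 × 10^-3 = 1.601 × 10^-3 mol
[H2C2O4]_dilute = 1.601 × 10^-3 / 0.02000 = 0.08004 mol/L
Dilution factor = 100.0 / 24.89 = 4.018
[H2C2O4]_stock = 0.08004 × 4.018 = 0.3216 mol/L

0.3216 M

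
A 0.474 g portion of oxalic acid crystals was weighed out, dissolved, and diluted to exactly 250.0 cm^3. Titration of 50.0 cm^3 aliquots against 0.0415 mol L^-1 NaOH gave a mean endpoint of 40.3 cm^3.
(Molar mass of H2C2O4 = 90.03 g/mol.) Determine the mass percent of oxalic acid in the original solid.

H2C2O4 + 2 NaOH → Na2C2O4 + 2 H2O
n(NaOH) per titration = 0.0403 × 0.0415 = 1.67 × 10^-3 mol
From the 1:2 ratio, n(H2C2O4) in each aliquot = 1/2 × 1.67 × 10^-3 = 8.36 × 10^-4 mol
n(H2C2O4) in the whole flask = 8.36 × 10^-4 × 250.0/50.0 = 4.18 × 10^-3 mol
mass of H2C2O4 = 4.18 × 10^-3 × 90.03 = 0.376 g
% H2C2O4 = 0.376 / 0.474 × 100 = 79.4 %

79.4 %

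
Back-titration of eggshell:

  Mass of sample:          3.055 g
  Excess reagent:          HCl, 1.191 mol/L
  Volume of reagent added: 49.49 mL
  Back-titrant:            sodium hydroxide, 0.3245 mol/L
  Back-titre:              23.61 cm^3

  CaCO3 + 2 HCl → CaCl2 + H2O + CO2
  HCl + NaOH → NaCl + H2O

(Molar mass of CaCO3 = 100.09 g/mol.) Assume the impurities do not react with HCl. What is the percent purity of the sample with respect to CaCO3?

84.01 %

n(HCl) added = 0.04949 × 1.191 = 0.05894 mol
n(NaOH) used in back-titration = 0.02361 × 0.3245 = 7.661 × 10^-3 mol
n(HCl) left over = 7.661 × 10^-3 mol (1:1 ratio)
n(HCl) consumed by analyte = 0.05894 − 7.661 × 10^-3 = 0.05128 mol
From the 1:2 ratio, n(CaCO3) = 1/2 × 0.05128 = 0.02564 mol
mass of CaCO3 = 0.02564 × 100.09 = 2.566 g
% CaCO3 = 2.566 / 3.055 × 100 = 84.01 %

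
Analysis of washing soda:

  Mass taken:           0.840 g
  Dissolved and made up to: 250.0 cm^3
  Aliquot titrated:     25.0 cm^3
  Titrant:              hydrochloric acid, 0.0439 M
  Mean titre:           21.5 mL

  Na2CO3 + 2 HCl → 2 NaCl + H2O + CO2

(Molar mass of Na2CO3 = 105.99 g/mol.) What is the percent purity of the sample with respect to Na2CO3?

59.5 %

n(HCl) per titration = 0.0215 × 0.0439 = 9.44 × 10^-4 mol
From the 1:2 ratio, n(Na2CO3) in each aliquot = 1/2 × 9.44 × 10^-4 = 4.72 × 10^-4 mol
n(Na2CO3) in the whole flask = 4.72 × 10^-4 × 250.0/25.0 = 4.72 × 10^-3 mol
mass of Na2CO3 = 4.72 × 10^-3 × 105.99 = 0.500 g
% Na2CO3 = 0.500 / 0.840 × 100 = 59.5 %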